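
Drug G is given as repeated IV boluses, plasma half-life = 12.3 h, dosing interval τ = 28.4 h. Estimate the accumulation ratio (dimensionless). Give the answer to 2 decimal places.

k = ln2 / t½ = 0.693147 / 12.3 = 0.05635 h⁻¹
e^(−kτ) = e^(−0.05635 × 28.4) = 0.2018
Accumulation ratio R = 1 / (1 − e^(−kτ)) = 1 / (1 − 0.2018) = 1.253

1.25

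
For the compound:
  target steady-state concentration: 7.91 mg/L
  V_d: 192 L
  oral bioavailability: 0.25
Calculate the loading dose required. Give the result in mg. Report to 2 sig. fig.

6100 mg

LD = Css × Vd / F = 7.91 × 192 / 0.25 = 6075 mg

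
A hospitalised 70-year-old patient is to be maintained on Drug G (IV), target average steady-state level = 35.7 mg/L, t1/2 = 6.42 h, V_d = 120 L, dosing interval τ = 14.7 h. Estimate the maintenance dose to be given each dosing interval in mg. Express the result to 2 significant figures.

k = ln2 / t½ = 0.693147 / 6.42 = 0.1080 h⁻¹
CL = k × Vd = 0.1080 × 120 = 12.96 L/h
At steady state, Dose/τ = Css × CL.
Dose = Css × CL × τ = 35.7 × 12.96 × 14.7 = 6801 mg

6800 mg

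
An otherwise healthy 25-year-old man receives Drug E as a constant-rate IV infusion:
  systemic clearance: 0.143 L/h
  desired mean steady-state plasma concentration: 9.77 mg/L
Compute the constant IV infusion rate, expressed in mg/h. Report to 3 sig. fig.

At steady state, infusion rate R₀ = Css × CL = 9.77 × 0.1430 = 1.397 mg/h

1.40 mg/h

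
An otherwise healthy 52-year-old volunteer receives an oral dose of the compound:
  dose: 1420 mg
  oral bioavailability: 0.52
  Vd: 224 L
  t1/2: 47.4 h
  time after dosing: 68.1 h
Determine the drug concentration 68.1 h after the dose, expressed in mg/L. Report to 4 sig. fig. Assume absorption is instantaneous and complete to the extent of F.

Amount reaching circulation = F × Dose = 0.52 × 1420 = 738.4 mg
C₀ = F·Dose / Vd = 738.4 / 224 = 3.296 mg/L
k = ln2 / t½ = 0.693147 / 47.4 = 0.01462 h⁻¹
C = C₀ · e^(−k·t) = 3.296 × e^(−0.01462 × 68.1)
  = 3.296 × 0.3695 = 1.218 mg/L

1.218 mg/L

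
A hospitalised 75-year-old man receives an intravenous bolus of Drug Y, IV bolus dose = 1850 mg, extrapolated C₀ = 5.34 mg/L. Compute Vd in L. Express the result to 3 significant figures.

Vd = Dose / C₀ = 1850 / 5.34 = 346.4 L

346 L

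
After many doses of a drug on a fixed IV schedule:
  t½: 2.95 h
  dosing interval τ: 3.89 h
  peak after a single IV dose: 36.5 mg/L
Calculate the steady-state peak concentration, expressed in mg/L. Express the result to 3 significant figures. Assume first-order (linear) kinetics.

60.9 mg/L

k = ln2 / t½ = 0.693147 / 2.95 = 0.2350 h⁻¹
e^(−kτ) = e^(−0.2350 × 3.89) = 0.4009
Accumulation ratio R = 1 / (1 − e^(−kτ)) = 1 / (1 − 0.4009) = 1.669
Steady-state peak = C₀ × R = 36.5 × 1.669 = 60.92 mg/L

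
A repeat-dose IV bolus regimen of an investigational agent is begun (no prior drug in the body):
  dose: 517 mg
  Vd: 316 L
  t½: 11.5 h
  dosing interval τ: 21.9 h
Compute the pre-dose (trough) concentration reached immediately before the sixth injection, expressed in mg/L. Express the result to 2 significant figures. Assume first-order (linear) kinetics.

C₀ per dose = Dose / Vd = 517 / 316 = 1.636 mg/L
k = ln2 / t½ = 0.693147 / 11.5 = 0.06027 h⁻¹
Fraction remaining after one interval: r = e^(−kτ) = e^(−0.06027 × 21.9) = 0.2672
Before dose 6, 5 doses have been given (aged 1τ, 2τ, 3τ, 4τ, 5τ).
C_trough = C₀ × (r + r² + … + r^5) = C₀ × r(1−r^5)/(1−r)
        = 1.636 × 0.2672 × (1 − 0.001362) / (1 − 0.2672) = 0.5957 mg/L

0.60 mg/L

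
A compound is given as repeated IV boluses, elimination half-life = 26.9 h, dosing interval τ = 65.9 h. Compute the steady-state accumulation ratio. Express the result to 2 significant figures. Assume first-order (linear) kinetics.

1.2

k = ln2 / t½ = 0.693147 / 26.9 = 0.02577 h⁻¹
e^(−kτ) = e^(−0.02577 × 65.9) = 0.1830
Accumulation ratio R = 1 / (1 − e^(−kτ)) = 1 / (1 − 0.1830) = 1.224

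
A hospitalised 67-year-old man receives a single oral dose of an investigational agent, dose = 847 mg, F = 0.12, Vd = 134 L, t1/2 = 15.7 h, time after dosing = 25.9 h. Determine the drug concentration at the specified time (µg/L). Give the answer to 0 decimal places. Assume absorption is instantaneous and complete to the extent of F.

Amount reaching circulation = F × Dose = 0.12 × 847.0 = 101.6 mg
C₀ = F·Dose / Vd = 101.6 / 134 = 0.7582 mg/L
k = ln2 / t½ = 0.693147 / 15.7 = 0.04415 h⁻¹
C = C₀ · e^(−k·t) = 0.7582 × e^(−0.04415 × 25.9)
  = 0.7582 × 0.3187 = 0.2416 mg/L
Convert: 0.2416 mg/L × 1000 = 241.6 µg/L

242 µg/L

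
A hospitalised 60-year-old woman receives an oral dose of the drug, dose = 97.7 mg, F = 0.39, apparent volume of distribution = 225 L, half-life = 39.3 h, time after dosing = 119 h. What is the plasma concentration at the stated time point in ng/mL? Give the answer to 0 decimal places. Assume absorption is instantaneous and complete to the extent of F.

Amount reaching circulation = F × Dose = 0.39 × 97.70 = 38.10 mg
C₀ = F·Dose / Vd = 38.10 / 225 = 0.1693 mg/L
k = ln2 / t½ = 0.693147 / 39.3 = 0.01764 h⁻¹
C = C₀ · e^(−k·t) = 0.1693 × e^(−0.01764 × 119)
  = 0.1693 × 0.1226 = 0.02076 mg/L
Convert: 0.02076 mg/L × 1000 = 20.76 ng/mL

21 ng/mL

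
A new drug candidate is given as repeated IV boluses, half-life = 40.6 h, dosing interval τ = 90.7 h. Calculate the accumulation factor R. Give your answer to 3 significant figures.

k = ln2 / t½ = 0.693147 / 40.6 = 0.01707 h⁻¹
e^(−kτ) = e^(−0.01707 × 90.7) = 0.2126
Accumulation ratio R = 1 / (1 − e^(−kτ)) = 1 / (1 − 0.2126) = 1.270

1.27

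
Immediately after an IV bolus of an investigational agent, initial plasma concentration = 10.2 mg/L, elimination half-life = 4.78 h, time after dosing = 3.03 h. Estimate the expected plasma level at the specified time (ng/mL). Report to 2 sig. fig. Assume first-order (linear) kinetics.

k = ln2 / t½ = 0.693147 / 4.78 = 0.1450 h⁻¹
C = C₀ · e^(−k·t) = 10.20 × e^(−0.1450 × 3.03)
  = 10.20 × 0.6445 = 6.574 mg/L
Convert: 6.574 mg/L × 1000 = 6574 ng/mL

6600 ng/mL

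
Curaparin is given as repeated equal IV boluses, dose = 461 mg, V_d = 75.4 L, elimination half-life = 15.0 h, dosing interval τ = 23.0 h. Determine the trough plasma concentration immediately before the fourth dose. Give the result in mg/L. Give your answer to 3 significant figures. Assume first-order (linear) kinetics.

3.09 mg/L

C₀ per dose = Dose / Vd = 461 / 75.4 = 6.114 mg/L
k = ln2 / t½ = 0.693147 / 15.0 = 0.04621 h⁻¹
Fraction remaining after one interval: r = e^(−kτ) = e^(−0.04621 × 23.0) = 0.3455
Before dose 4, 3 doses have been given (aged 1τ, 2τ, 3τ).
C_trough = C₀ × (r + r² + … + r^3) = C₀ × r(1−r^3)/(1−r)
        = 6.114 × 0.3455 × (1 − 0.04124) / (1 − 0.3455) = 3.094 mg/L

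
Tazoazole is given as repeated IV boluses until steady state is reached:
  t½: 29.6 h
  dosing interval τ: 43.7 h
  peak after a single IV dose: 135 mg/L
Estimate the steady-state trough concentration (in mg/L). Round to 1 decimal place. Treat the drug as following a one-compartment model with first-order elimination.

k = ln2 / t½ = 0.693147 / 29.6 = 0.02342 h⁻¹
e^(−kτ) = e^(−0.02342 × 43.7) = 0.3594
Accumulation ratio R = 1 / (1 − e^(−kτ)) = 1 / (1 − 0.3594) = 1.561
Steady-state trough = C₀ × R × e^(−kτ) = 135 × 1.561 × 0.3594 = 75.74 mg/L

75.7 mg/L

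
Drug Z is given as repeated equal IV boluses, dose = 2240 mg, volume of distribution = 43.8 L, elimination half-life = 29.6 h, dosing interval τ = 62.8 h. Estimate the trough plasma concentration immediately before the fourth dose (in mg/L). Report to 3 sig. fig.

15.1 mg/L

C₀ per dose = Dose / Vd = 2240 / 43.8 = 51.14 mg/L
k = ln2 / t½ = 0.693147 / 29.6 = 0.02342 h⁻¹
Fraction remaining after one interval: r = e^(−kτ) = e^(−0.02342 × 62.8) = 0.2297
Before dose 4, 3 doses have been given (aged 1τ, 2τ, 3τ).
C_trough = C₀ × (r + r² + … + r^3) = C₀ × r(1−r^3)/(1−r)
        = 51.14 × 0.2297 × (1 − 0.01212) / (1 − 0.2297) = 15.06 mg/L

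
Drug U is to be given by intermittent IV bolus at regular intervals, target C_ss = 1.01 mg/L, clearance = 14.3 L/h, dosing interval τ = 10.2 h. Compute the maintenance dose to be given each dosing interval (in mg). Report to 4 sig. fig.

147.3 mg

At steady state, Dose/τ = Css × CL.
Dose = Css × CL × τ = 1.01 × 14.30 × 10.2 = 147.3 mg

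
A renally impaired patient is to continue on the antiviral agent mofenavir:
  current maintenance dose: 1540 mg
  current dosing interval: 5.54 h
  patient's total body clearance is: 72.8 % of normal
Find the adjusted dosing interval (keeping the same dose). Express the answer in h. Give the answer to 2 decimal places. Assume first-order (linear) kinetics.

7.61 h

To keep the same average steady-state level, dosing rate must scale with clearance.
CL ratio = 72.8 / 100 = 0.7280
New interval (same dose) = 5.54 / 0.7280 = 7.610 h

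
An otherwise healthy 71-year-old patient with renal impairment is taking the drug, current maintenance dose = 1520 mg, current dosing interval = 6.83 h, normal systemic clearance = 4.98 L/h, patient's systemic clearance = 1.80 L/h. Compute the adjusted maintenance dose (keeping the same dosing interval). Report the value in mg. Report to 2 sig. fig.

To keep the same average steady-state level, dosing rate must scale with clearance.
CL ratio = 1.80 / 4.98 = 0.3614
New dose (same interval) = 1520 × 0.3614 = 549.3 mg

550 mg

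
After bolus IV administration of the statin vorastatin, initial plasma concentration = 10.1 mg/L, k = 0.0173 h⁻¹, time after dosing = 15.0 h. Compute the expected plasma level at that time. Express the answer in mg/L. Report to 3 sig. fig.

C = C₀ · e^(−k·t) = 10.10 × e^(−0.01730 × 15.0)
  = 10.10 × 0.7714 = 7.791 mg/L

7.79 mg/L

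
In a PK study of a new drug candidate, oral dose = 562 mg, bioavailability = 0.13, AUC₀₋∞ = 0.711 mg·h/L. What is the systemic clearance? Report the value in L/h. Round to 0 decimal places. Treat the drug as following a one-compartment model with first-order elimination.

103 L/h

CL = F·Dose / AUC = 0.13 × 562 / 0.711 = 102.8 L/h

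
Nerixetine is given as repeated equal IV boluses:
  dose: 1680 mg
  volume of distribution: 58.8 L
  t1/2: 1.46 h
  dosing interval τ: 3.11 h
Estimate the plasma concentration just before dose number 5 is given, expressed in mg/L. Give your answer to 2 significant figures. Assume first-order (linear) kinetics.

C₀ per dose = Dose / Vd = 1680 / 58.8 = 28.57 mg/L
k = ln2 / t½ = 0.693147 / 1.46 = 0.4748 h⁻¹
Fraction remaining after one interval: r = e^(−kτ) = e^(−0.4748 × 3.11) = 0.2284
Before dose 5, 4 doses have been given (aged 1τ, 2τ, 3τ, 4τ).
C_trough = C₀ × (r + r² + … + r^4) = C₀ × r(1−r^4)/(1−r)
        = 28.57 × 0.2284 × (1 − 0.002721) / (1 − 0.2284) = 8.434 mg/L

8.4 mg/L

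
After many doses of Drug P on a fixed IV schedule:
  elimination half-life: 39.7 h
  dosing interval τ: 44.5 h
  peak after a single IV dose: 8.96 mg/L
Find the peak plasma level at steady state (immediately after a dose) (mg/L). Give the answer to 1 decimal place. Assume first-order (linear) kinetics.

k = ln2 / t½ = 0.693147 / 39.7 = 0.01746 h⁻¹
e^(−kτ) = e^(−0.01746 × 44.5) = 0.4598
Accumulation ratio R = 1 / (1 − e^(−kτ)) = 1 / (1 − 0.4598) = 1.851
Steady-state peak = C₀ × R = 8.96 × 1.851 = 16.58 mg/L

16.6 mg/L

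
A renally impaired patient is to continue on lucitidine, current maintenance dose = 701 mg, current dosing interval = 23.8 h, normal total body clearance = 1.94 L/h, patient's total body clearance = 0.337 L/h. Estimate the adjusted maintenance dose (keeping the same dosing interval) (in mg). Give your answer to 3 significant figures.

To keep the same average steady-state level, dosing rate must scale with clearance.
CL ratio = 0.337 / 1.94 = 0.1737
New dose (same interval) = 701 × 0.1737 = 121.8 mg

122 mg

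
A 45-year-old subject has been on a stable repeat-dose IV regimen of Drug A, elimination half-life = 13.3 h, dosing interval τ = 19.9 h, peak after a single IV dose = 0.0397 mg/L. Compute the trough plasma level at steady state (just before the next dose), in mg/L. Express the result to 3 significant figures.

k = ln2 / t½ = 0.693147 / 13.3 = 0.05212 h⁻¹
e^(−kτ) = e^(−0.05212 × 19.9) = 0.3544
Accumulation ratio R = 1 / (1 − e^(−kτ)) = 1 / (1 − 0.3544) = 1.549
Steady-state trough = C₀ × R × e^(−kτ) = 0.0397 × 1.549 × 0.3544 = 0.02179 mg/L

0.0218 mg/L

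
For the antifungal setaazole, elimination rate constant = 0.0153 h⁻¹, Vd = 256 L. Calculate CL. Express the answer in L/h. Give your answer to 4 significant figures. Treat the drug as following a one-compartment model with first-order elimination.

3.917 L/h

CL = k × Vd = 0.0153 × 256 = 3.917 L/h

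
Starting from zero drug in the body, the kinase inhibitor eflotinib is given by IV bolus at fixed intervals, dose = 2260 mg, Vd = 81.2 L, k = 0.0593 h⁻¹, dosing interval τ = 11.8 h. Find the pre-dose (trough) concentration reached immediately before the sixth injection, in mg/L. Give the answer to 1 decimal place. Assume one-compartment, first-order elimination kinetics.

26.6 mg/L

C₀ per dose = Dose / Vd = 2260 / 81.2 = 27.83 mg/L
Fraction remaining after one interval: r = e^(−kτ) = e^(−0.05930 × 11.8) = 0.4967
Before dose 6, 5 doses have been given (aged 1τ, 2τ, 3τ, 4τ, 5τ).
C_trough = C₀ × (r + r² + … + r^5) = C₀ × r(1−r^5)/(1−r)
        = 27.83 × 0.4967 × (1 − 0.03023) / (1 − 0.4967) = 26.63 mg/L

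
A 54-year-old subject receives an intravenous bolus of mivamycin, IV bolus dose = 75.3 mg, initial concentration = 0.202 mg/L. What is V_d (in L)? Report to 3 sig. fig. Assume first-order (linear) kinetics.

Vd = Dose / C₀ = 75.30 / 0.202 = 372.8 L

373 L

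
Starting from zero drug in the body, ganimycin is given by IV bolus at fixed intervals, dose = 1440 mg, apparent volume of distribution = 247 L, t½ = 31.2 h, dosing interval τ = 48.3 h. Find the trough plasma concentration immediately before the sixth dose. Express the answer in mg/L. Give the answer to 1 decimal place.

C₀ per dose = Dose / Vd = 1440 / 247 = 5.830 mg/L
k = ln2 / t½ = 0.693147 / 31.2 = 0.02222 h⁻¹
Fraction remaining after one interval: r = e^(−kτ) = e^(−0.02222 × 48.3) = 0.3419
Before dose 6, 5 doses have been given (aged 1τ, 2τ, 3τ, 4τ, 5τ).
C_trough = C₀ × (r + r² + … + r^5) = C₀ × r(1−r^5)/(1−r)
        = 5.830 × 0.3419 × (1 − 0.004672) / (1 − 0.3419) = 3.015 mg/L

3.0 mg/L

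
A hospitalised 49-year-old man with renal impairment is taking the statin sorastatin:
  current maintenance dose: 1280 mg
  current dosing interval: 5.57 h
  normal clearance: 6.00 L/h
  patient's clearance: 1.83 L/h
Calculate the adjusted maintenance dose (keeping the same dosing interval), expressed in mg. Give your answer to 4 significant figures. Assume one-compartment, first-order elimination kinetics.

390.4 mg

To keep the same average steady-state level, dosing rate must scale with clearance.
CL ratio = 1.83 / 6.00 = 0.3050
New dose (same interval) = 1280 × 0.3050 = 390.4 mg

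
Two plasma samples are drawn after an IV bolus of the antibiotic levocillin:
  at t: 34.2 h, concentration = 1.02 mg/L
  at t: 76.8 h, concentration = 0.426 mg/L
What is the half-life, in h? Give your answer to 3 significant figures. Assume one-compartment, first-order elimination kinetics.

k = ln(C₁/C₂) / (t₂ − t₁) = ln(1.02/0.426) / (76.8 − 34.2)
  = 0.8731 / 42.60 = 0.02050 h⁻¹
t½ = ln2 / k = 0.693147 / 0.02050 = 33.81 h

33.8 h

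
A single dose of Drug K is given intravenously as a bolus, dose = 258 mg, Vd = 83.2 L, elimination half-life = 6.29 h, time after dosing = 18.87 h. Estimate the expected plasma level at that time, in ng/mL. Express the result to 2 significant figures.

390 ng/mL

C₀ = Dose / Vd = 258.0 / 83.2 = 3.101 mg/L
k = ln2 / t½ = 0.693147 / 6.29 = 0.1102 h⁻¹
t / t½ = 18.87 / 6.29 = 3 half-lives
C = C₀ × (1/2)^3 = 3.101 × 0.1250 = 0.3876 mg/L
Convert: 0.3876 mg/L × 1000 = 387.6 ng/mL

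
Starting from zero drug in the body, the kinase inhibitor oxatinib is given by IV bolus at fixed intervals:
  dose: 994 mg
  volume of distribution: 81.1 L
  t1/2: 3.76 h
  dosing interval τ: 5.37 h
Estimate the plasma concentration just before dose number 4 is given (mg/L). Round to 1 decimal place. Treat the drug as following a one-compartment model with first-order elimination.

6.9 mg/L

C₀ per dose = Dose / Vd = 994 / 81.1 = 12.26 mg/L
k = ln2 / t½ = 0.693147 / 3.76 = 0.1843 h⁻¹
Fraction remaining after one interval: r = e^(−kτ) = e^(−0.1843 × 5.37) = 0.3717
Before dose 4, 3 doses have been given (aged 1τ, 2τ, 3τ).
C_trough = C₀ × (r + r² + … + r^3) = C₀ × r(1−r^3)/(1−r)
        = 12.26 × 0.3717 × (1 − 0.05135) / (1 − 0.3717) = 6.881 mg/L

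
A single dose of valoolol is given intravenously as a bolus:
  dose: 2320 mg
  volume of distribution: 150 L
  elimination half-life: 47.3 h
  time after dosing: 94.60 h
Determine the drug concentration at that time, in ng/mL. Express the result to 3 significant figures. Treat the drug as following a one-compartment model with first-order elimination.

C₀ = Dose / Vd = 2320 / 150 = 15.47 mg/L
k = ln2 / t½ = 0.693147 / 47.3 = 0.01465 h⁻¹
t / t½ = 94.60 / 47.3 = 2 half-lives
C = C₀ × (1/2)^2 = 15.47 × 0.2500 = 3.868 mg/L
Convert: 3.868 mg/L × 1000 = 3868 ng/mL

3870 ng/mL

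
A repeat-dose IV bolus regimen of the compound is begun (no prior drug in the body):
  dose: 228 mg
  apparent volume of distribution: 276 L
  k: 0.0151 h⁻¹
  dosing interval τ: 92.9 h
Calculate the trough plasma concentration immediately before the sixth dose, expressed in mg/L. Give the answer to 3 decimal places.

0.269 mg/L

C₀ per dose = Dose / Vd = 228 / 276 = 0.8261 mg/L
Fraction remaining after one interval: r = e^(−kτ) = e^(−0.01510 × 92.9) = 0.2459
Before dose 6, 5 doses have been given (aged 1τ, 2τ, 3τ, 4τ, 5τ).
C_trough = C₀ × (r + r² + … + r^5) = C₀ × r(1−r^5)/(1−r)
        = 0.8261 × 0.2459 × (1 − 0.0008991) / (1 − 0.2459) = 0.2691 mg/L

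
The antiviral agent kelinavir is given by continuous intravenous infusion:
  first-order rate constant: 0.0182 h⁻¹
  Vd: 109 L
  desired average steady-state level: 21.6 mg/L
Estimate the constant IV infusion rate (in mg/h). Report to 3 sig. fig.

42.9 mg/h

CL = k × Vd = 0.01820 × 109 = 1.984 L/h
At steady state, infusion rate R₀ = Css × CL = 21.6 × 1.984 = 42.85 mg/h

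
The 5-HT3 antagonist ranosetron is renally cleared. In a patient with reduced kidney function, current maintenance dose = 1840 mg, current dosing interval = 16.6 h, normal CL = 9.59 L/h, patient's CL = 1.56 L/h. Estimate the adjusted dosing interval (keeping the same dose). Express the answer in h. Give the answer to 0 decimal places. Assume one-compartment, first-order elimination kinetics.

To keep the same average steady-state level, dosing rate must scale with clearance.
CL ratio = 1.56 / 9.59 = 0.1627
New interval (same dose) = 16.6 / 0.1627 = 102.0 h

102 h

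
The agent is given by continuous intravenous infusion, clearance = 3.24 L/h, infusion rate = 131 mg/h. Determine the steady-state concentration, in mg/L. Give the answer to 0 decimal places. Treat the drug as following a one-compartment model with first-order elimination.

At steady state Css = R₀ / CL = 131 / 3.240 = 40.43 mg/L

40 mg/L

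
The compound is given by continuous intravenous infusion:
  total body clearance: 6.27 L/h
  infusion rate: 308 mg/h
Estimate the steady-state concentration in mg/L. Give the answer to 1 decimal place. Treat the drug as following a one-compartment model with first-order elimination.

At steady state Css = R₀ / CL = 308 / 6.270 = 49.12 mg/L

49.1 mg/L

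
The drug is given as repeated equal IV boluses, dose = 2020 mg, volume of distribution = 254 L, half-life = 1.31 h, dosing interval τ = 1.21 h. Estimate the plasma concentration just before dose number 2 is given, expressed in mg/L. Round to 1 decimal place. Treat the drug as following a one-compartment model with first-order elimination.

4.2 mg/L

C₀ per dose = Dose / Vd = 2020 / 254 = 7.953 mg/L
k = ln2 / t½ = 0.693147 / 1.31 = 0.5291 h⁻¹
Fraction remaining after one interval: r = e^(−kτ) = e^(−0.5291 × 1.21) = 0.5272
Before dose 2, 1 dose has been given (aged 1τ).
C_trough = C₀ × r = 7.953 × 0.5272 = 4.193 mg/L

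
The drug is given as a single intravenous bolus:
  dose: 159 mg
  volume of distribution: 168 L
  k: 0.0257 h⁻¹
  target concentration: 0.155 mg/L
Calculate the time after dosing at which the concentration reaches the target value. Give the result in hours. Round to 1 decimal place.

70.4 h

C₀ = Dose / Vd = 159.0 / 168 = 0.9464 mg/L
t = ln(C₀ / C) / k = ln(0.9464 / 0.155) / 0.02570
  = ln(6.106) / 0.02570 = 1.809 / 0.02570 = 70.39 h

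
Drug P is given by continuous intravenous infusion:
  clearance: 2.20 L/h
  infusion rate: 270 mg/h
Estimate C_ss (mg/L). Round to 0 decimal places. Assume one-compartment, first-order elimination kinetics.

At steady state Css = R₀ / CL = 270 / 2.200 = 122.7 mg/L

123 mg/L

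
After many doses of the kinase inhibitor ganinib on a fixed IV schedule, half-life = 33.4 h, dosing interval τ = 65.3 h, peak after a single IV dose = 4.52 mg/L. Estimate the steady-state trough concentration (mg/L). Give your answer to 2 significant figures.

1.6 mg/L

k = ln2 / t½ = 0.693147 / 33.4 = 0.02075 h⁻¹
e^(−kτ) = e^(−0.02075 × 65.3) = 0.2580
Accumulation ratio R = 1 / (1 − e^(−kτ)) = 1 / (1 − 0.2580) = 1.348
Steady-state trough = C₀ × R × e^(−kτ) = 4.52 × 1.348 × 0.2580 = 1.572 mg/L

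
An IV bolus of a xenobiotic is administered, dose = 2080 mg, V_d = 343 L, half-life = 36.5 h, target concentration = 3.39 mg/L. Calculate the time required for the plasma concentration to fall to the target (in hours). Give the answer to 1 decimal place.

30.6 h

C₀ = Dose / Vd = 2080 / 343 = 6.064 mg/L
k = ln2 / t½ = 0.693147 / 36.5 = 0.01899 h⁻¹
t = ln(C₀ / C) / k = ln(6.064 / 3.39) / 0.01899
  = ln(1.789) / 0.01899 = 0.5817 / 0.01899 = 30.63 h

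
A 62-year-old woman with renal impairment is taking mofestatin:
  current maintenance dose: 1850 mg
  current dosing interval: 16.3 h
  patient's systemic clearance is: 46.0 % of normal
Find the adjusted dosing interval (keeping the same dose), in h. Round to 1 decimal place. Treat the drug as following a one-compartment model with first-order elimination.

To keep the same average steady-state level, dosing rate must scale with clearance.
CL ratio = 46.0 / 100 = 0.4600
New interval (same dose) = 16.3 / 0.4600 = 35.43 h

35.4 h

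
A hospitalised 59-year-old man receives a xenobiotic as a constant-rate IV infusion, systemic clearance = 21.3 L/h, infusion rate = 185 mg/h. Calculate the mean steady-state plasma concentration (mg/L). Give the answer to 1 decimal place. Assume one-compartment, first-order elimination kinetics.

8.7 mg/L

At steady state Css = R₀ / CL = 185 / 21.30 = 8.685 mg/L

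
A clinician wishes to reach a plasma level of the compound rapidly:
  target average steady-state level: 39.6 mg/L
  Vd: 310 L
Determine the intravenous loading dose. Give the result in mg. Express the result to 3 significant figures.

LD = Css × Vd = 39.6 × 310 = 12280 mg

12300 mg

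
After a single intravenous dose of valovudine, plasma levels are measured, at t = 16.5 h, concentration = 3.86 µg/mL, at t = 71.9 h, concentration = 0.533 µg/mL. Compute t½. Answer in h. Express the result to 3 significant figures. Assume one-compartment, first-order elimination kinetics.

19.4 h

k = ln(C₁/C₂) / (t₂ − t₁) = ln(3.86/0.533) / (71.9 − 16.5)
  = 1.980 / 55.40 = 0.03574 h⁻¹
t½ = ln2 / k = 0.693147 / 0.03574 = 19.39 h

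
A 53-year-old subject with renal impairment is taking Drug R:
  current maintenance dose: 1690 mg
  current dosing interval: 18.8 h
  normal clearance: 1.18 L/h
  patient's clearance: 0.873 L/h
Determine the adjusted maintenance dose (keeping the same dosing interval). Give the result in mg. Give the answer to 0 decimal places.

1250 mg

To keep the same average steady-state level, dosing rate must scale with clearance.
CL ratio = 0.873 / 1.18 = 0.7398
New dose (same interval) = 1690 × 0.7398 = 1250 mg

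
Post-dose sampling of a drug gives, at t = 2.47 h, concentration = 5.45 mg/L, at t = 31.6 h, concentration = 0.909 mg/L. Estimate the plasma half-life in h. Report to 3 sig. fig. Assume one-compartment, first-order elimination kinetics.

k = ln(C₁/C₂) / (t₂ − t₁) = ln(5.45/0.909) / (31.6 − 2.47)
  = 1.791 / 29.13 = 0.06148 h⁻¹
t½ = ln2 / k = 0.693147 / 0.06148 = 11.27 h

11.3 h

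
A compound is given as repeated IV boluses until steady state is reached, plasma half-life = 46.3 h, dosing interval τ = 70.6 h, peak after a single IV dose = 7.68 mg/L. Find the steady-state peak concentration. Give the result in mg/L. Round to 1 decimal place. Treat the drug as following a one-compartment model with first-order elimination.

k = ln2 / t½ = 0.693147 / 46.3 = 0.01497 h⁻¹
e^(−kτ) = e^(−0.01497 × 70.6) = 0.3475
Accumulation ratio R = 1 / (1 − e^(−kτ)) = 1 / (1 − 0.3475) = 1.533
Steady-state peak = C₀ × R = 7.68 × 1.533 = 11.77 mg/L

11.8 mg/L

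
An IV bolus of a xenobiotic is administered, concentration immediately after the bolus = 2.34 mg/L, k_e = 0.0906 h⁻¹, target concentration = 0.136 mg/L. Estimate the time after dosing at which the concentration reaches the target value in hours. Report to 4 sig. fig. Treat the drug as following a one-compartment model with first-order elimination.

31.40 h

t = ln(C₀ / C) / k = ln(2.340 / 0.136) / 0.09060
  = ln(17.21) / 0.09060 = 2.845 / 0.09060 = 31.40 h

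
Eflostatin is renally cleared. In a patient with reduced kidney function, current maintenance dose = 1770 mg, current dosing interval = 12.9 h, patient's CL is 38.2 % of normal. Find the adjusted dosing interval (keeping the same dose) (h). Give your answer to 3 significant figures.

33.8 h

To keep the same average steady-state level, dosing rate must scale with clearance.
CL ratio = 38.2 / 100 = 0.3820
New interval (same dose) = 12.9 / 0.3820 = 33.77 h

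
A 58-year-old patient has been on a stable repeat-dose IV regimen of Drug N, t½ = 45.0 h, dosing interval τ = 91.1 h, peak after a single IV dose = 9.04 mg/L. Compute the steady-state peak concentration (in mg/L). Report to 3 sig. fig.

k = ln2 / t½ = 0.693147 / 45.0 = 0.01540 h⁻¹
e^(−kτ) = e^(−0.01540 × 91.1) = 0.2459
Accumulation ratio R = 1 / (1 − e^(−kτ)) = 1 / (1 − 0.2459) = 1.326
Steady-state peak = C₀ × R = 9.04 × 1.326 = 11.99 mg/L

12.0 mg/L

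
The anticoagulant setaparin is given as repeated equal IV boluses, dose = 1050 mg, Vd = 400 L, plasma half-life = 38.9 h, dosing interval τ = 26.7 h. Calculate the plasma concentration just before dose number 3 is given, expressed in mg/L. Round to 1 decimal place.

C₀ per dose = Dose / Vd = 1050 / 400 = 2.625 mg/L
k = ln2 / t½ = 0.693147 / 38.9 = 0.01782 h⁻¹
Fraction remaining after one interval: r = e^(−kτ) = e^(−0.01782 × 26.7) = 0.6214
Before dose 3, 2 doses have been given (aged 1τ, 2τ).
C_trough = C₀ × (r + r²) = 2.625 × (0.6214 + 0.3861) = 2.645 mg/L

2.6 mg/L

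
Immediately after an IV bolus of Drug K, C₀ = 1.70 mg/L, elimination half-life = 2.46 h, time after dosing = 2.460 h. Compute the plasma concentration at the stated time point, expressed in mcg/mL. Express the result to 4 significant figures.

k = ln2 / t½ = 0.693147 / 2.46 = 0.2818 h⁻¹
t / t½ = 2.460 / 2.46 = 1 half-lives
C = C₀ × (1/2)^1 = 1.700 × 0.5000 = 0.8500 mg/L
(0.8500 mg/L = 0.8500 mcg/mL)

0.8500 mcg/mL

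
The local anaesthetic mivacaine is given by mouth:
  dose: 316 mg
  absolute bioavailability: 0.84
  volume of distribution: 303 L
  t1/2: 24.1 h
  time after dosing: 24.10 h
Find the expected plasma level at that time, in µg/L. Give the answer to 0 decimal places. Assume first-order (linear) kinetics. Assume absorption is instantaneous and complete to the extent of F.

Amount reaching circulation = F × Dose = 0.84 × 316.0 = 265.4 mg
C₀ = F·Dose / Vd = 265.4 / 303 = 0.8759 mg/L
k = ln2 / t½ = 0.693147 / 24.1 = 0.02876 h⁻¹
t / t½ = 24.10 / 24.1 = 1 half-lives
C = C₀ × (1/2)^1 = 0.8759 × 0.5000 = 0.4380 mg/L
Convert: 0.4380 mg/L × 1000 = 438.0 µg/L

438 µg/L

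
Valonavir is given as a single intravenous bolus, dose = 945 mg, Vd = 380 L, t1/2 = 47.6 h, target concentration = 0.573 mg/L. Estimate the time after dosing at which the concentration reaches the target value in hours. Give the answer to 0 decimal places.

C₀ = Dose / Vd = 945.0 / 380 = 2.487 mg/L
k = ln2 / t½ = 0.693147 / 47.6 = 0.01456 h⁻¹
t = ln(C₀ / C) / k = ln(2.487 / 0.573) / 0.01456
  = ln(4.340) / 0.01456 = 1.468 / 0.01456 = 100.8 h

101 h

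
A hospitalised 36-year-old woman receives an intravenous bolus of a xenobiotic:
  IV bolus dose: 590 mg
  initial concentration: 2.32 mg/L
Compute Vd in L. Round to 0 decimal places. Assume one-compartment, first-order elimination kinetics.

254 L

Vd = Dose / C₀ = 590.0 / 2.32 = 254.3 L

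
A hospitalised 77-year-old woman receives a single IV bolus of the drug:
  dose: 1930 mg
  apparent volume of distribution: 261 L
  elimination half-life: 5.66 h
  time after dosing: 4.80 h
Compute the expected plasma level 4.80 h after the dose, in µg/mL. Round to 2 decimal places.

4.11 µg/mL

C₀ = Dose / Vd = 1930 / 261 = 7.395 mg/L
k = ln2 / t½ = 0.693147 / 5.66 = 0.1225 h⁻¹
C = C₀ · e^(−k·t) = 7.395 × e^(−0.1225 × 4.80)
  = 7.395 × 0.5554 = 4.107 mg/L
(4.107 mg/L = 4.107 µg/mL)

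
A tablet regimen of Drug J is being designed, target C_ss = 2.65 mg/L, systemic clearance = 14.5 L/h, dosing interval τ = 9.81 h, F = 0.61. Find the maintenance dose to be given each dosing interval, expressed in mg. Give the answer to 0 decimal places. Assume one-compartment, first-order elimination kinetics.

At steady state, F × (Dose/τ) = Css × CL.
Dose = Css × CL × τ / F = 2.65 × 14.50 × 9.81 / 0.61 = 617.9 mg

618 mg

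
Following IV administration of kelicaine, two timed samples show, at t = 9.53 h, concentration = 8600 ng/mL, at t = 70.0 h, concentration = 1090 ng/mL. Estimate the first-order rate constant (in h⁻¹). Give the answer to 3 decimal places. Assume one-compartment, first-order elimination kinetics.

k = ln(C₁/C₂) / (t₂ − t₁) = ln(8600/1090) / (70.0 − 9.53)
  = 2.066 / 60.47 = 0.03417 h⁻¹

0.034 h⁻¹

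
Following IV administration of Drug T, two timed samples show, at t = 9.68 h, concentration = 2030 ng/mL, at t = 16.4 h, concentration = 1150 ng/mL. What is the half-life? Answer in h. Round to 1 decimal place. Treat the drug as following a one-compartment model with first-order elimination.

k = ln(C₁/C₂) / (t₂ − t₁) = ln(2030/1150) / (16.4 − 9.68)
  = 0.5683 / 6.720 = 0.08457 h⁻¹
t½ = ln2 / k = 0.693147 / 0.08457 = 8.196 h

8.2 h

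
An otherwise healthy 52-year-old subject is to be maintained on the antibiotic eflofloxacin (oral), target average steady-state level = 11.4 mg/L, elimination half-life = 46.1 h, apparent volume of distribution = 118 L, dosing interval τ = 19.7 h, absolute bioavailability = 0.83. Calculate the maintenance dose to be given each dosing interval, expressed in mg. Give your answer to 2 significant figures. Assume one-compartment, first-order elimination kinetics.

k = ln2 / t½ = 0.693147 / 46.1 = 0.01504 h⁻¹
CL = k × Vd = 0.01504 × 118 = 1.775 L/h
At steady state, F × (Dose/τ) = Css × CL.
Dose = Css × CL × τ / F = 11.4 × 1.775 × 19.7 / 0.83 = 480.3 mg

480 mg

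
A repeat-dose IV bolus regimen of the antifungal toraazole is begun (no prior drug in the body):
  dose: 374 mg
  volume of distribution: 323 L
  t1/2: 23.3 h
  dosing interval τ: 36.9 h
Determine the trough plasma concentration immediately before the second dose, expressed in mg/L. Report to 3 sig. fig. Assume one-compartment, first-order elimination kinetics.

0.386 mg/L

C₀ per dose = Dose / Vd = 374 / 323 = 1.158 mg/L
k = ln2 / t½ = 0.693147 / 23.3 = 0.02975 h⁻¹
Fraction remaining after one interval: r = e^(−kτ) = e^(−0.02975 × 36.9) = 0.3336
Before dose 2, 1 dose has been given (aged 1τ).
C_trough = C₀ × r = 1.158 × 0.3336 = 0.3863 mg/L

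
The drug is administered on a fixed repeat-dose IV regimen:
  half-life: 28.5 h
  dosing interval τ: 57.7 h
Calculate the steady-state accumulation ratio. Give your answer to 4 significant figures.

1.326

k = ln2 / t½ = 0.693147 / 28.5 = 0.02432 h⁻¹
e^(−kτ) = e^(−0.02432 × 57.7) = 0.2458
Accumulation ratio R = 1 / (1 − e^(−kτ)) = 1 / (1 − 0.2458) = 1.326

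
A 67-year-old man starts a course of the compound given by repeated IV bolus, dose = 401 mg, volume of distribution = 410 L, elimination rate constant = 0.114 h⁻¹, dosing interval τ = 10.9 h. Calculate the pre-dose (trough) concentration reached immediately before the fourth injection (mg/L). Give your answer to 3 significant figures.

C₀ per dose = Dose / Vd = 401 / 410 = 0.9780 mg/L
Fraction remaining after one interval: r = e^(−kτ) = e^(−0.1140 × 10.9) = 0.2886
Before dose 4, 3 doses have been given (aged 1τ, 2τ, 3τ).
C_trough = C₀ × (r + r² + … + r^3) = C₀ × r(1−r^3)/(1−r)
        = 0.9780 × 0.2886 × (1 − 0.02404) / (1 − 0.2886) = 0.3872 mg/L

0.387 mg/L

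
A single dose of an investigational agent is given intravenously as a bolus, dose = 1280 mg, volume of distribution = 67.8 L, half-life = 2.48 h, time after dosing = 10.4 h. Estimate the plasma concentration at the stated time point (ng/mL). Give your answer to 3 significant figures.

C₀ = Dose / Vd = 1280 / 67.8 = 18.88 mg/L
k = ln2 / t½ = 0.693147 / 2.48 = 0.2795 h⁻¹
C = C₀ · e^(−k·t) = 18.88 × e^(−0.2795 × 10.4)
  = 18.88 × 0.05465 = 1.032 mg/L
Convert: 1.032 mg/L × 1000 = 1032 ng/mL

1030 ng/mL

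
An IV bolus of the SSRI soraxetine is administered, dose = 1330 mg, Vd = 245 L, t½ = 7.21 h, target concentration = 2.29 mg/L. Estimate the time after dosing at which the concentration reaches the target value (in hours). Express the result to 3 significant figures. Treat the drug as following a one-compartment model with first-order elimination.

C₀ = Dose / Vd = 1330 / 245 = 5.429 mg/L
k = ln2 / t½ = 0.693147 / 7.21 = 0.09614 h⁻¹
t = ln(C₀ / C) / k = ln(5.429 / 2.29) / 0.09614
  = ln(2.371) / 0.09614 = 0.8633 / 0.09614 = 8.980 h

8.98 h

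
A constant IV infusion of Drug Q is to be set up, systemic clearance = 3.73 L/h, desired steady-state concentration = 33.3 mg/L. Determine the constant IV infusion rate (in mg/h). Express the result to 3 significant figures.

At steady state, infusion rate R₀ = Css × CL = 33.3 × 3.730 = 124.2 mg/h

124 mg/h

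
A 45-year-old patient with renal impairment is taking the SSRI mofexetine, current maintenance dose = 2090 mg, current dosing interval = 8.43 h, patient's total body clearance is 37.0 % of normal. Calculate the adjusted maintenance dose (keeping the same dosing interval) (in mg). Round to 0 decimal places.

To keep the same average steady-state level, dosing rate must scale with clearance.
CL ratio = 37.0 / 100 = 0.3700
New dose (same interval) = 2090 × 0.3700 = 773.3 mg

773 mg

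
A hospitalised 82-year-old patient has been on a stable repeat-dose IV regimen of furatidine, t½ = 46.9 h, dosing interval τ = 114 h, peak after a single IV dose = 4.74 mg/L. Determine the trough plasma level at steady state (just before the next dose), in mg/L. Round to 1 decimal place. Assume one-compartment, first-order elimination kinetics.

k = ln2 / t½ = 0.693147 / 46.9 = 0.01478 h⁻¹
e^(−kτ) = e^(−0.01478 × 114) = 0.1855
Accumulation ratio R = 1 / (1 − e^(−kτ)) = 1 / (1 − 0.1855) = 1.228
Steady-state trough = C₀ × R × e^(−kτ) = 4.74 × 1.228 × 0.1855 = 1.080 mg/L

1.1 mg/L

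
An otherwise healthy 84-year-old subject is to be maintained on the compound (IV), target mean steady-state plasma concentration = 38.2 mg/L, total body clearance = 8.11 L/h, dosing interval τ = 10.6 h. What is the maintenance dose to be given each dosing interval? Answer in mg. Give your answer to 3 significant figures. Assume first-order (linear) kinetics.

At steady state, Dose/τ = Css × CL.
Dose = Css × CL × τ = 38.2 × 8.110 × 10.6 = 3284 mg

3280 mg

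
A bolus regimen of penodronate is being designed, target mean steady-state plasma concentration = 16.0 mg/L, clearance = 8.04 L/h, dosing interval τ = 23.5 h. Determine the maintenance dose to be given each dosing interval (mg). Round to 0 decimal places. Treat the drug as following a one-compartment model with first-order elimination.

At steady state, Dose/τ = Css × CL.
Dose = Css × CL × τ = 16.0 × 8.040 × 23.5 = 3023 mg

3023 mg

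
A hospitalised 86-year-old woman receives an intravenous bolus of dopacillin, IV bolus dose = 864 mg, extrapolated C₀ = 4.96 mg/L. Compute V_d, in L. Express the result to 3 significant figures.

174 L

Vd = Dose / C₀ = 864.0 / 4.96 = 174.2 L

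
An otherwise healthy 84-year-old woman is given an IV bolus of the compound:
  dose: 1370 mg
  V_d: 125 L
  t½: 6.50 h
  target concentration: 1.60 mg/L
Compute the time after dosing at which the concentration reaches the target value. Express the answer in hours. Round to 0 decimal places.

C₀ = Dose / Vd = 1370 / 125 = 10.96 mg/L
k = ln2 / t½ = 0.693147 / 6.50 = 0.1066 h⁻¹
t = ln(C₀ / C) / k = ln(10.96 / 1.60) / 0.1066
  = ln(6.850) / 0.1066 = 1.924 / 0.1066 = 18.05 h

18 h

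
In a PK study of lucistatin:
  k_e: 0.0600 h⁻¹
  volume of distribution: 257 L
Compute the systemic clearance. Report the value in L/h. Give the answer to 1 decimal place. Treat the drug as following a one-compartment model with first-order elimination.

15.4 L/h

CL = k × Vd = 0.0600 × 257 = 15.42 L/h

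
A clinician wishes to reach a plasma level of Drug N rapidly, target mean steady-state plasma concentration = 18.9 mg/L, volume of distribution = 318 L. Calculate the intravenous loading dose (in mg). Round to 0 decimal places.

LD = Css × Vd = 18.9 × 318 = 6010 mg

6010 mg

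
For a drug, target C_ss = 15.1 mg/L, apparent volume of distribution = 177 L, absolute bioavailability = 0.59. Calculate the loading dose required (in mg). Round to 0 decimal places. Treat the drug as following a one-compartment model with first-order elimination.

LD = Css × Vd / F = 15.1 × 177 / 0.59 = 4530 mg

4530 mg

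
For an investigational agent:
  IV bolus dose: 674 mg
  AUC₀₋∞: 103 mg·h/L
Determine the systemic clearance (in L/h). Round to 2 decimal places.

CL = Dose / AUC = 674 / 103 = 6.544 L/h

6.54 L/h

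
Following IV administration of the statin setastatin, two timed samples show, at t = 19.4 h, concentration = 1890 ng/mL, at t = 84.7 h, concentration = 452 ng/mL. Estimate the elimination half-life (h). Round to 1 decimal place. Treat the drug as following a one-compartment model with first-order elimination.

31.6 h

k = ln(C₁/C₂) / (t₂ − t₁) = ln(1890/452) / (84.7 − 19.4)
  = 1.431 / 65.30 = 0.02191 h⁻¹
t½ = ln2 / k = 0.693147 / 0.02191 = 31.64 h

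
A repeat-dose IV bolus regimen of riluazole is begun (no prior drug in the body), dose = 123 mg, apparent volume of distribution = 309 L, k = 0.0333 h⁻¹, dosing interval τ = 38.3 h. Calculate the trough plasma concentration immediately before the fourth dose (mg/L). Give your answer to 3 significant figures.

C₀ per dose = Dose / Vd = 123 / 309 = 0.3981 mg/L
Fraction remaining after one interval: r = e^(−kτ) = e^(−0.03330 × 38.3) = 0.2793
Before dose 4, 3 doses have been given (aged 1τ, 2τ, 3τ).
C_trough = C₀ × (r + r² + … + r^3) = C₀ × r(1−r^3)/(1−r)
        = 0.3981 × 0.2793 × (1 − 0.02179) / (1 − 0.2793) = 0.1509 mg/L

0.151 mg/L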